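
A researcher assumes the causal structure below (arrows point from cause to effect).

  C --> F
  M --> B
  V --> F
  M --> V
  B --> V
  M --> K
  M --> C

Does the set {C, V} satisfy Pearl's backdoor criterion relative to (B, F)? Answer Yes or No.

No

Backdoor paths from B to F (paths whose first edge points into B):
  P1: B <- M -> C -> F
  P2: B <- M -> V -> F
Condition 1 (no descendant of B in the set): FAILS — V is a descendant of B.
Condition 2 (every backdoor path blocked by {C, V}):
  P1: blocked at chain node C ∈ conditioning set.
  P2: blocked at chain node V ∈ conditioning set.
{C, V} does not satisfy the backdoor criterion.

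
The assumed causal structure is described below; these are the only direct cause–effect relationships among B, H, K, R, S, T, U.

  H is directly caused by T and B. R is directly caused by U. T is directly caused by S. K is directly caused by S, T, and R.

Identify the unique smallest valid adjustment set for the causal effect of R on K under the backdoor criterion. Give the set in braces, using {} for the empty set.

{}

Variables eligible for adjustment (non-descendants of R, excluding R and K): {B, H, S, T, U}.
Backdoor paths from R to K:
  (none)
With no backdoor paths the empty set already satisfies the criterion, and it is trivially minimal.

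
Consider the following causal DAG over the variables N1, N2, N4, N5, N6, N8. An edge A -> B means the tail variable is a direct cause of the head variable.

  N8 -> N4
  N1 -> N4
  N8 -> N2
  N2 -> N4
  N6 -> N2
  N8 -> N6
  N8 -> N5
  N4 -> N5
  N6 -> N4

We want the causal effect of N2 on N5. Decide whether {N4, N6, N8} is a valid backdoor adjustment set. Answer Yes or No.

Backdoor paths from N2 to N5 (paths whose first edge points into N2):
  P1: N2 <- N8 -> N6 -> N4 -> N5
  P2: N2 <- N8 -> N4 -> N5
  P3: N2 <- N8 -> N5
  P4: N2 <- N6 <- N8 -> N4 -> N5
  P5: N2 <- N6 <- N8 -> N5
  P6: N2 <- N6 -> N4 <- N8 -> N5
  P7: N2 <- N6 -> N4 -> N5
Condition 1 (no descendant of N2 in the set): FAILS — N4 is a descendant of N2.
Condition 2 (every backdoor path blocked by {N4, N6, N8}):
  P1: blocked at fork node N8 ∈ conditioning set.
  P2: blocked at fork node N8 ∈ conditioning set.
  P3: blocked at fork node N8 ∈ conditioning set.
  P4: blocked at chain node N6 ∈ conditioning set.
  P5: blocked at chain node N6 ∈ conditioning set.
  P6: blocked at fork node N6 ∈ conditioning set.
  P7: blocked at fork node N6 ∈ conditioning set.
{N4, N6, N8} does not satisfy the backdoor criterion.

No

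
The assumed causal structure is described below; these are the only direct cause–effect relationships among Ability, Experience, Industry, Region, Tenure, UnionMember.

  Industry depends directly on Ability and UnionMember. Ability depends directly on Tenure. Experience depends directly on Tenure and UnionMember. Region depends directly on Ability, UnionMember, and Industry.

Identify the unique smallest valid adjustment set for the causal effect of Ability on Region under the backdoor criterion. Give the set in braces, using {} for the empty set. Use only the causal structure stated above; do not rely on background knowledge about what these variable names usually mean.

{}

Variables eligible for adjustment (non-descendants of Ability, excluding Ability and Region): {Experience, Tenure, UnionMember}.
Backdoor paths from Ability to Region:
  P1: Ability <- Tenure -> Experience <- UnionMember -> Industry -> Region
  P2: Ability <- Tenure -> Experience <- UnionMember -> Region
Each backdoor path contains an unconditioned collider, so every path is already blocked with the empty conditioning set:
  P1: blocked at collider Experience (neither it nor any descendant is in the conditioning set).
  P2: blocked at collider Experience (neither it nor any descendant is in the conditioning set).
The empty set is therefore the unique smallest valid set.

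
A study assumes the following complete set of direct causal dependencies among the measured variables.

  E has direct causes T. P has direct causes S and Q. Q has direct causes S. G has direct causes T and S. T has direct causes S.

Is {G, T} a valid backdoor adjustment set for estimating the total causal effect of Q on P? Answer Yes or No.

No

Backdoor paths from Q to P (paths whose first edge points into Q):
  P1: Q <- S -> P
Condition 1 (no descendant of Q in the set): holds — descendants of Q are {P}; none are in {G, T}.
Condition 2 (every backdoor path blocked by {G, T}):
  P1: open — no interior node is in the conditioning set.
{G, T} does not satisfy the backdoor criterion.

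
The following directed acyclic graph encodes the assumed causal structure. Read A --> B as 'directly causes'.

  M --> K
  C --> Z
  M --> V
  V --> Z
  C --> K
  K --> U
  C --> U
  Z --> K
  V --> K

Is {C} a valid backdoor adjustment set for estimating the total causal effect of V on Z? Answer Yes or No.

Backdoor paths from V to Z (paths whose first edge points into V):
  P1: V <- M -> K <- C -> Z
  P2: V <- M -> K <- Z
  P3: V <- M -> K -> U <- C -> Z
Condition 1 (no descendant of V in the set): holds — descendants of V are {K, U, Z}; none are in {C}.
Condition 2 (every backdoor path blocked by {C}):
  P1: blocked at collider K (neither it nor any descendant is in the conditioning set).
  P2: blocked at collider K (neither it nor any descendant is in the conditioning set).
  P3: blocked at collider U (neither it nor any descendant is in the conditioning set).
{C} satisfies the backdoor criterion.

Yes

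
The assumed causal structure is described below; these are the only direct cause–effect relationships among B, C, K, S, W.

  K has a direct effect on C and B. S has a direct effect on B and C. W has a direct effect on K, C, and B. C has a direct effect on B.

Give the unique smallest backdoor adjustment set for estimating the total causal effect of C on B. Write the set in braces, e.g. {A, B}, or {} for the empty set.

{K, S, W}

Variables eligible for adjustment (non-descendants of C, excluding C and B): {K, S, W}.
Backdoor paths from C to B:
  P1: C <- W -> K -> B
  P2: C <- W -> B
  P3: C <- K <- W -> B
  P4: C <- K -> B
  P5: C <- S -> B
The empty set is not sufficient: P1 (C <- W -> K -> B) has no collider blocking it and no conditioned non-collider, so it is open.
Try {K, S, W}:
  P1: blocked at fork node W ∈ conditioning set.
  P2: blocked at fork node W ∈ conditioning set.
  P3: blocked at chain node K ∈ conditioning set.
  P4: blocked at fork node K ∈ conditioning set.
  P5: blocked at fork node S ∈ conditioning set.
{K, S, W} contains no descendant of C and blocks every backdoor path.
Every element of {K, S, W} is needed (dropping K leaves P4 open; dropping S leaves P5 open; dropping W leaves P2 open), so no proper subset is valid.
Among all size-3 subsets of the eligible variables, only {K, S, W} blocks every backdoor path, so it is the unique smallest valid adjustment set.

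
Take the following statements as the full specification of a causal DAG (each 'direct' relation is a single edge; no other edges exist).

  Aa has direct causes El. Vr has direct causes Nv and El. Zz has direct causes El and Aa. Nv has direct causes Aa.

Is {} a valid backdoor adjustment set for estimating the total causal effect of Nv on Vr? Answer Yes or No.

Backdoor paths from Nv to Vr (paths whose first edge points into Nv):
  P1: Nv <- Aa <- El -> Vr
  P2: Nv <- Aa -> Zz <- El -> Vr
Condition 1 (no descendant of Nv in the set): holds — descendants of Nv are {Vr}; none are in {}.
Condition 2 (every backdoor path blocked by {}):
  P1: open — no interior node is in the conditioning set.
  P2: blocked at collider Zz (neither it nor any descendant is in the conditioning set).
{} does not satisfy the backdoor criterion.

No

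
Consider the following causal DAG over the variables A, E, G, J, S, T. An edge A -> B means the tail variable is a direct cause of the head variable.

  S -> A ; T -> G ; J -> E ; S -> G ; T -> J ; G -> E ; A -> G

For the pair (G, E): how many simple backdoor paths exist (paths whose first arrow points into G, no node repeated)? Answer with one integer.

A backdoor path from G to E is any simple undirected path whose first edge points into G (i.e. leaves G via a parent).
Parents of G: {A, S, T}.
Enumerating:
  P1: G <- T -> J -> E
That exhausts the simple backdoor paths. Count: 1.

1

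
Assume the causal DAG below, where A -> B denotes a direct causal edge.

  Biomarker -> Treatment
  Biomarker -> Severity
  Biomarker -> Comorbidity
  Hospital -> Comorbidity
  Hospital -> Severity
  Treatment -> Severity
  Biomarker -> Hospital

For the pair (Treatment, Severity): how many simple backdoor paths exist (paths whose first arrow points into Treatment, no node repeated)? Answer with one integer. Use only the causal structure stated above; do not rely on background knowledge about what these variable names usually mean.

3

A backdoor path from Treatment to Severity is any simple undirected path whose first edge points into Treatment (i.e. leaves Treatment via a parent).
Parents of Treatment: {Biomarker}.
Enumerating:
  P1: Treatment <- Biomarker -> Hospital -> Severity
  P2: Treatment <- Biomarker -> Comorbidity <- Hospital -> Severity
  P3: Treatment <- Biomarker -> Severity
That exhausts the simple backdoor paths. Count: 3.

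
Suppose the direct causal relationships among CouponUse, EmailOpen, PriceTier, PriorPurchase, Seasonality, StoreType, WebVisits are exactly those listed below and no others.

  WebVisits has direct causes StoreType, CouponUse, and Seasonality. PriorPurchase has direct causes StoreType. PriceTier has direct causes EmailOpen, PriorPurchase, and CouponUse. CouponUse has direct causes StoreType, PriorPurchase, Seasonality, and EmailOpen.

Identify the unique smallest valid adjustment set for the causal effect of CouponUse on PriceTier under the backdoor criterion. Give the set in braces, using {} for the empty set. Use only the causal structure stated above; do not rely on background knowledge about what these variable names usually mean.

{EmailOpen, PriorPurchase}

Variables eligible for adjustment (non-descendants of CouponUse, excluding CouponUse and PriceTier): {EmailOpen, PriorPurchase, Seasonality, StoreType}.
Backdoor paths from CouponUse to PriceTier:
  P1: CouponUse <- StoreType -> PriorPurchase -> PriceTier
  P2: CouponUse <- EmailOpen -> PriceTier
  P3: CouponUse <- PriorPurchase -> PriceTier
  P4: CouponUse <- Seasonality -> WebVisits <- StoreType -> PriorPurchase -> PriceTier
The empty set is not sufficient: P1 (CouponUse <- StoreType -> PriorPurchase -> PriceTier) has no collider blocking it and no conditioned non-collider, so it is open.
Try {EmailOpen, PriorPurchase}:
  P1: blocked at chain node PriorPurchase ∈ conditioning set.
  P2: blocked at fork node EmailOpen ∈ conditioning set.
  P3: blocked at fork node PriorPurchase ∈ conditioning set.
  P4: blocked at collider WebVisits (neither it nor any descendant is in the conditioning set).
{EmailOpen, PriorPurchase} contains no descendant of CouponUse and blocks every backdoor path.
Every element of {EmailOpen, PriorPurchase} is needed (dropping EmailOpen leaves P2 open; dropping PriorPurchase leaves P1 open), so no proper subset is valid.
Among all size-2 subsets of the eligible variables, only {EmailOpen, PriorPurchase} blocks every backdoor path, so it is the unique smallest valid adjustment set.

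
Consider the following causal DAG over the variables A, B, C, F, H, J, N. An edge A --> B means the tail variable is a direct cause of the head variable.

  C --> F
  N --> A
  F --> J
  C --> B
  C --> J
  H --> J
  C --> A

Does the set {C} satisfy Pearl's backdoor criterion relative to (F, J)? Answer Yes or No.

Backdoor paths from F to J (paths whose first edge points into F):
  P1: F <- C -> J
Condition 1 (no descendant of F in the set): holds — descendants of F are {J}; none are in {C}.
Condition 2 (every backdoor path blocked by {C}):
  P1: blocked at fork node C ∈ conditioning set.
{C} satisfies the backdoor criterion.

Yes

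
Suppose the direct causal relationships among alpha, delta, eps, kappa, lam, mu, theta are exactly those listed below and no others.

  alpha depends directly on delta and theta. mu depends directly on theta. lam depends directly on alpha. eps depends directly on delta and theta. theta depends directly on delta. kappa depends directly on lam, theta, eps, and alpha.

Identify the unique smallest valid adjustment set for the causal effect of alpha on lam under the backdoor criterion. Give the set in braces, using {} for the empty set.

Variables eligible for adjustment (non-descendants of alpha, excluding alpha and lam): {delta, eps, mu, theta}.
Backdoor paths from alpha to lam:
  P1: alpha <- delta -> theta -> eps -> kappa <- lam
  P2: alpha <- delta -> theta -> kappa <- lam
  P3: alpha <- delta -> eps <- theta -> kappa <- lam
  P4: alpha <- delta -> eps -> kappa <- lam
  P5: alpha <- theta <- delta -> eps -> kappa <- lam
  P6: alpha <- theta -> eps -> kappa <- lam
  P7: alpha <- theta -> kappa <- lam
Each backdoor path contains an unconditioned collider, so every path is already blocked with the empty conditioning set:
  P1: blocked at collider kappa (neither it nor any descendant is in the conditioning set).
  P2: blocked at collider kappa (neither it nor any descendant is in the conditioning set).
  P3: blocked at collider eps (neither it nor any descendant is in the conditioning set).
  P4: blocked at collider kappa (neither it nor any descendant is in the conditioning set).
  P5: blocked at collider kappa (neither it nor any descendant is in the conditioning set).
  P6: blocked at collider kappa (neither it nor any descendant is in the conditioning set).
  P7: blocked at collider kappa (neither it nor any descendant is in the conditioning set).
The empty set is therefore the unique smallest valid set.

{}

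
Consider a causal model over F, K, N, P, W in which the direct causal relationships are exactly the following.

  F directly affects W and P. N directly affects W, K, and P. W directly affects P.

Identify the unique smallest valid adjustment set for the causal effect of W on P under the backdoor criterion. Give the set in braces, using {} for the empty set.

Variables eligible for adjustment (non-descendants of W, excluding W and P): {F, K, N}.
Backdoor paths from W to P:
  P1: W <- N -> P
  P2: W <- F -> P
The empty set is not sufficient: P1 (W <- N -> P) has no collider blocking it and no conditioned non-collider, so it is open.
Try {F, N}:
  P1: blocked at fork node N ∈ conditioning set.
  P2: blocked at fork node F ∈ conditioning set.
{F, N} contains no descendant of W and blocks every backdoor path.
Every element of {F, N} is needed (dropping F leaves P2 open; dropping N leaves P1 open), so no proper subset is valid.
Among all size-2 subsets of the eligible variables, only {F, N} blocks every backdoor path, so it is the unique smallest valid adjustment set.

{F, N}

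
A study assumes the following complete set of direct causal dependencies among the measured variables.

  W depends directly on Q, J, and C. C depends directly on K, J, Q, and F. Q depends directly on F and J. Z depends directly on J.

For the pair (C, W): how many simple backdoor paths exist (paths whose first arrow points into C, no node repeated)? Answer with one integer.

6

A backdoor path from C to W is any simple undirected path whose first edge points into C (i.e. leaves C via a parent).
Parents of C: {F, J, K, Q}.
Enumerating:
  P1: C <- J -> Q -> W
  P2: C <- J -> W
  P3: C <- F -> Q <- J -> W
  P4: C <- F -> Q -> W
  P5: C <- Q <- J -> W
  P6: C <- Q -> W
That exhausts the simple backdoor paths. Count: 6.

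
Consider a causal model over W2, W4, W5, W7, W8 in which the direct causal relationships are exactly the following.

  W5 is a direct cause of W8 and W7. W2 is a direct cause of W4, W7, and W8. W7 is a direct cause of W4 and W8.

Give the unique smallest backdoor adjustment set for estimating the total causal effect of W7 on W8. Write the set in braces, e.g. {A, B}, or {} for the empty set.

{W2, W5}

Variables eligible for adjustment (non-descendants of W7, excluding W7 and W8): {W2, W5}.
Backdoor paths from W7 to W8:
  P1: W7 <- W5 -> W8
  P2: W7 <- W2 -> W8
The empty set is not sufficient: P1 (W7 <- W5 -> W8) has no collider blocking it and no conditioned non-collider, so it is open.
Try {W2, W5}:
  P1: blocked at fork node W5 ∈ conditioning set.
  P2: blocked at fork node W2 ∈ conditioning set.
{W2, W5} contains no descendant of W7 and blocks every backdoor path.
Every element of {W2, W5} is needed (dropping W2 leaves P2 open; dropping W5 leaves P1 open), so no proper subset is valid.
Among all size-2 subsets of the eligible variables, only {W2, W5} blocks every backdoor path, so it is the unique smallest valid adjustment set.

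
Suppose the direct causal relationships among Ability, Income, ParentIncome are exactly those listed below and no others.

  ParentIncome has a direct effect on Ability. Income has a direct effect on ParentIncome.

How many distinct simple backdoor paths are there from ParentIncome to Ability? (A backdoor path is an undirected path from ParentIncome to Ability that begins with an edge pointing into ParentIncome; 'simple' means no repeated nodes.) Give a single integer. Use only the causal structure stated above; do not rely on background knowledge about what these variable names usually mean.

A backdoor path from ParentIncome to Ability is any simple undirected path whose first edge points into ParentIncome (i.e. leaves ParentIncome via a parent).
Parents of ParentIncome: {Income}.
No simple path from any parent of ParentIncome reaches Ability without revisiting ParentIncome, so there are no backdoor paths.

0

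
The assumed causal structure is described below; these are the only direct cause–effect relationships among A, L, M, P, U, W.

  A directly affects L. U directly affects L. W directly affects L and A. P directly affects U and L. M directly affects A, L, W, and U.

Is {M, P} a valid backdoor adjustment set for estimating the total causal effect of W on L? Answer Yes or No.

Yes

Backdoor paths from W to L (paths whose first edge points into W):
  P1: W <- M -> U <- P -> L
  P2: W <- M -> U -> L
  P3: W <- M -> A -> L
  P4: W <- M -> L
Condition 1 (no descendant of W in the set): holds — descendants of W are {A, L}; none are in {M, P}.
Condition 2 (every backdoor path blocked by {M, P}):
  P1: blocked at fork node M ∈ conditioning set.
  P2: blocked at fork node M ∈ conditioning set.
  P3: blocked at fork node M ∈ conditioning set.
  P4: blocked at fork node M ∈ conditioning set.
{M, P} satisfies the backdoor criterion.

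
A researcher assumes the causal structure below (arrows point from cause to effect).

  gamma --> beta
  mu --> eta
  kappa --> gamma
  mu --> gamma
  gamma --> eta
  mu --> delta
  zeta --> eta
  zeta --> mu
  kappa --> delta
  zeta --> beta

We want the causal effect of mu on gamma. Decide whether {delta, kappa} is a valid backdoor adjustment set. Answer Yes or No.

No

Backdoor paths from mu to gamma (paths whose first edge points into mu):
  P1: mu <- zeta -> eta <- gamma
  P2: mu <- zeta -> beta <- gamma
Condition 1 (no descendant of mu in the set): FAILS — delta is a descendant of mu.
Condition 2 (every backdoor path blocked by {delta, kappa}):
  P1: blocked at collider eta (neither it nor any descendant is in the conditioning set).
  P2: blocked at collider beta (neither it nor any descendant is in the conditioning set).
{delta, kappa} does not satisfy the backdoor criterion.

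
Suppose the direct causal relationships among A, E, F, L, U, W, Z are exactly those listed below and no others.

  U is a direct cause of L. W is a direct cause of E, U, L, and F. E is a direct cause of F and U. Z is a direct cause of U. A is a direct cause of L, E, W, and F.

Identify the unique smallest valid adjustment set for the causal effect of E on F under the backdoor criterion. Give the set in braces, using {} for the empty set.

{A, W}

Variables eligible for adjustment (non-descendants of E, excluding E and F): {A, W, Z}.
Backdoor paths from E to F:
  P1: E <- A -> W -> F
  P2: E <- A -> F
  P3: E <- A -> L <- W -> F
  P4: E <- A -> L <- U <- W -> F
  P5: E <- W <- A -> F
  P6: E <- W -> F
  P7: E <- W -> U -> L <- A -> F
  P8: E <- W -> L <- A -> F
The empty set is not sufficient: P1 (E <- A -> W -> F) has no collider blocking it and no conditioned non-collider, so it is open.
Try {A, W}:
  P1: blocked at fork node A ∈ conditioning set.
  P2: blocked at fork node A ∈ conditioning set.
  P3: blocked at fork node A ∈ conditioning set.
  P4: blocked at fork node A ∈ conditioning set.
  P5: blocked at chain node W ∈ conditioning set.
  P6: blocked at fork node W ∈ conditioning set.
  P7: blocked at fork node W ∈ conditioning set.
  P8: blocked at fork node W ∈ conditioning set.
{A, W} contains no descendant of E and blocks every backdoor path.
Every element of {A, W} is needed (dropping A leaves P2 open; dropping W leaves P6 open), so no proper subset is valid.
Among all size-2 subsets of the eligible variables, only {A, W} blocks every backdoor path, so it is the unique smallest valid adjustment set.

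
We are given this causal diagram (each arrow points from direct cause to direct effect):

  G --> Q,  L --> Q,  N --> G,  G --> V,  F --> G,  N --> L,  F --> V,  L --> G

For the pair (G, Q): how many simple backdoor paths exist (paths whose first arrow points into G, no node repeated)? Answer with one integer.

A backdoor path from G to Q is any simple undirected path whose first edge points into G (i.e. leaves G via a parent).
Parents of G: {F, L, N}.
Enumerating:
  P1: G <- N -> L -> Q
  P2: G <- L -> Q
That exhausts the simple backdoor paths. Count: 2.

2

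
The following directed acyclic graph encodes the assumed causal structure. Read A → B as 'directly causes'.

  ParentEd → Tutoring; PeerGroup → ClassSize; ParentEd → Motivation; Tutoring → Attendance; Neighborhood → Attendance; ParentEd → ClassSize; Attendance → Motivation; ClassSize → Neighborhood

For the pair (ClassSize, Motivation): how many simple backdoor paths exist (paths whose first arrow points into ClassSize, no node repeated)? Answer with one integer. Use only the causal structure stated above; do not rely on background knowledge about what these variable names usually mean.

2

A backdoor path from ClassSize to Motivation is any simple undirected path whose first edge points into ClassSize (i.e. leaves ClassSize via a parent).
Parents of ClassSize: {ParentEd, PeerGroup}.
Enumerating:
  P1: ClassSize <- ParentEd -> Tutoring -> Attendance -> Motivation
  P2: ClassSize <- ParentEd -> Motivation
That exhausts the simple backdoor paths. Count: 2.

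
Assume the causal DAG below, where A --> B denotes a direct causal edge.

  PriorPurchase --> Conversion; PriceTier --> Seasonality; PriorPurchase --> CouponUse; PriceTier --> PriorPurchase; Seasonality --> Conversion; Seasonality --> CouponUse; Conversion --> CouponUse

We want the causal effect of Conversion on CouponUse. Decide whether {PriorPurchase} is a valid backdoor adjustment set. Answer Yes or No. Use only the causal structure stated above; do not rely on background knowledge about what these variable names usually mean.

No

Backdoor paths from Conversion to CouponUse (paths whose first edge points into Conversion):
  P1: Conversion <- PriorPurchase <- PriceTier -> Seasonality -> CouponUse
  P2: Conversion <- PriorPurchase -> CouponUse
  P3: Conversion <- Seasonality <- PriceTier -> PriorPurchase -> CouponUse
  P4: Conversion <- Seasonality -> CouponUse
Condition 1 (no descendant of Conversion in the set): holds — descendants of Conversion are {CouponUse}; none are in {PriorPurchase}.
Condition 2 (every backdoor path blocked by {PriorPurchase}):
  P1: blocked at chain node PriorPurchase ∈ conditioning set.
  P2: blocked at fork node PriorPurchase ∈ conditioning set.
  P3: blocked at chain node PriorPurchase ∈ conditioning set.
  P4: open — no interior node is in the conditioning set.
{PriorPurchase} does not satisfy the backdoor criterion.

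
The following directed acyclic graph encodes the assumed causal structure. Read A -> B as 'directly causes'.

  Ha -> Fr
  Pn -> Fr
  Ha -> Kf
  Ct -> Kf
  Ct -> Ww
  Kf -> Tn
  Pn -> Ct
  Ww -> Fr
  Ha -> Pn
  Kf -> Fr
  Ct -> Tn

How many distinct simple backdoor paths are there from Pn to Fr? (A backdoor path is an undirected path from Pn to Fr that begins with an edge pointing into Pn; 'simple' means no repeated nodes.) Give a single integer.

A backdoor path from Pn to Fr is any simple undirected path whose first edge points into Pn (i.e. leaves Pn via a parent).
Parents of Pn: {Ha}.
Enumerating:
  P1: Pn <- Ha -> Kf <- Ct -> Ww -> Fr
  P2: Pn <- Ha -> Kf -> Fr
  P3: Pn <- Ha -> Kf -> Tn <- Ct -> Ww -> Fr
  P4: Pn <- Ha -> Fr
That exhausts the simple backdoor paths. Count: 4.

4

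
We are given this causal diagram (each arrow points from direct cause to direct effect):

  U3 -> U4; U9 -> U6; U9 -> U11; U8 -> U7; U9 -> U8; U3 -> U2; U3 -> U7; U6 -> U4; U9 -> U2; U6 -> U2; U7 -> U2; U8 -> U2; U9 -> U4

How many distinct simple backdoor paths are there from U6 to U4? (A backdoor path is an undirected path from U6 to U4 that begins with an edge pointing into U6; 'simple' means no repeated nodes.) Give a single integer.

A backdoor path from U6 to U4 is any simple undirected path whose first edge points into U6 (i.e. leaves U6 via a parent).
Parents of U6: {U9}.
Enumerating:
  P1: U6 <- U9 -> U8 -> U7 <- U3 -> U4
  P2: U6 <- U9 -> U8 -> U7 -> U2 <- U3 -> U4
  P3: U6 <- U9 -> U8 -> U2 <- U3 -> U4
  P4: U6 <- U9 -> U8 -> U2 <- U7 <- U3 -> U4
  P5: U6 <- U9 -> U2 <- U8 -> U7 <- U3 -> U4
  P6: U6 <- U9 -> U2 <- U3 -> U4
  P7: U6 <- U9 -> U2 <- U7 <- U3 -> U4
  P8: U6 <- U9 -> U4
That exhausts the simple backdoor paths. Count: 8.

8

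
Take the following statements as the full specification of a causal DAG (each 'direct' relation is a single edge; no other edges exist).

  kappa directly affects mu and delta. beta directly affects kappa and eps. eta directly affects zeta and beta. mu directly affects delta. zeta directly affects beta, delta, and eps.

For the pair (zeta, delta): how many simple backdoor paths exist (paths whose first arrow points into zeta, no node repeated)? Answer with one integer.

A backdoor path from zeta to delta is any simple undirected path whose first edge points into zeta (i.e. leaves zeta via a parent).
Parents of zeta: {eta}.
Enumerating:
  P1: zeta <- eta -> beta -> kappa -> mu -> delta
  P2: zeta <- eta -> beta -> kappa -> delta
That exhausts the simple backdoor paths. Count: 2.

2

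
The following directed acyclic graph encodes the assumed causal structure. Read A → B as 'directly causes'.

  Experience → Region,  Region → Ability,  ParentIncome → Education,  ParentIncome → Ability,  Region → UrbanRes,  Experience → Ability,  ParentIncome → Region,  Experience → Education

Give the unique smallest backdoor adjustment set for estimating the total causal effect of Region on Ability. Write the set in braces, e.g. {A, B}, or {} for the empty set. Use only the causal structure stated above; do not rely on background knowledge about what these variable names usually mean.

{Experience, ParentIncome}

Variables eligible for adjustment (non-descendants of Region, excluding Region and Ability): {Education, Experience, ParentIncome}.
Backdoor paths from Region to Ability:
  P1: Region <- ParentIncome -> Education <- Experience -> Ability
  P2: Region <- ParentIncome -> Ability
  P3: Region <- Experience -> Education <- ParentIncome -> Ability
  P4: Region <- Experience -> Ability
The empty set is not sufficient: P2 (Region <- ParentIncome -> Ability) has no collider blocking it and no conditioned non-collider, so it is open.
Try {Experience, ParentIncome}:
  P1: blocked at fork node ParentIncome ∈ conditioning set.
  P2: blocked at fork node ParentIncome ∈ conditioning set.
  P3: blocked at fork node Experience ∈ conditioning set.
  P4: blocked at fork node Experience ∈ conditioning set.
{Experience, ParentIncome} contains no descendant of Region and blocks every backdoor path.
Every element of {Experience, ParentIncome} is needed (dropping Experience leaves P4 open; dropping ParentIncome leaves P2 open), so no proper subset is valid.
Among all size-2 subsets of the eligible variables, only {Experience, ParentIncome} blocks every backdoor path, so it is the unique smallest valid adjustment set.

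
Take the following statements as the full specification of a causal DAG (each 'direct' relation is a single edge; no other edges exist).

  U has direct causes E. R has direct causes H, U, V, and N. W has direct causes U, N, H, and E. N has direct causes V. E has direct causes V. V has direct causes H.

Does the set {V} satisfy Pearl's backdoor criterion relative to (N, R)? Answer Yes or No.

Yes

Backdoor paths from N to R (paths whose first edge points into N):
  P1: N <- V <- H -> R
  P2: N <- V <- H -> W <- E -> U -> R
  P3: N <- V <- H -> W <- U -> R
  P4: N <- V -> E -> U -> R
  P5: N <- V -> E -> U -> W <- H -> R
  P6: N <- V -> E -> W <- H -> R
  P7: N <- V -> E -> W <- U -> R
  P8: N <- V -> R
Condition 1 (no descendant of N in the set): holds — descendants of N are {R, W}; none are in {V}.
Condition 2 (every backdoor path blocked by {V}):
  P1: blocked at chain node V ∈ conditioning set.
  P2: blocked at chain node V ∈ conditioning set.
  P3: blocked at chain node V ∈ conditioning set.
  P4: blocked at fork node V ∈ conditioning set.
  P5: blocked at fork node V ∈ conditioning set.
  P6: blocked at fork node V ∈ conditioning set.
  P7: blocked at fork node V ∈ conditioning set.
  P8: blocked at fork node V ∈ conditioning set.
{V} satisfies the backdoor criterion.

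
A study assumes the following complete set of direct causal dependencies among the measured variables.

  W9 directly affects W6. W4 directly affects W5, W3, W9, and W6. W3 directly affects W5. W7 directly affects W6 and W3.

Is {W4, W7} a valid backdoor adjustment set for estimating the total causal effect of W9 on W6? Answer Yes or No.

Yes

Backdoor paths from W9 to W6 (paths whose first edge points into W9):
  P1: W9 <- W4 -> W6
  P2: W9 <- W4 -> W3 <- W7 -> W6
  P3: W9 <- W4 -> W5 <- W3 <- W7 -> W6
Condition 1 (no descendant of W9 in the set): holds — descendants of W9 are {W6}; none are in {W4, W7}.
Condition 2 (every backdoor path blocked by {W4, W7}):
  P1: blocked at fork node W4 ∈ conditioning set.
  P2: blocked at fork node W4 ∈ conditioning set.
  P3: blocked at fork node W4 ∈ conditioning set.
{W4, W7} satisfies the backdoor criterion.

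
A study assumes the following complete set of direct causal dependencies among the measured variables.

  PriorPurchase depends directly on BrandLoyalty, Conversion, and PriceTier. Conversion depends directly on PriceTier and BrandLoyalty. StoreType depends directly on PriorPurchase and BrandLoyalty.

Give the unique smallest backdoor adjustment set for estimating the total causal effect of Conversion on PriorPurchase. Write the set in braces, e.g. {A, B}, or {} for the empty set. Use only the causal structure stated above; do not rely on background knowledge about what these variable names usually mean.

{BrandLoyalty, PriceTier}

Variables eligible for adjustment (non-descendants of Conversion, excluding Conversion and PriorPurchase): {BrandLoyalty, PriceTier}.
Backdoor paths from Conversion to PriorPurchase:
  P1: Conversion <- PriceTier -> PriorPurchase
  P2: Conversion <- BrandLoyalty -> PriorPurchase
  P3: Conversion <- BrandLoyalty -> StoreType <- PriorPurchase
The empty set is not sufficient: P1 (Conversion <- PriceTier -> PriorPurchase) has no collider blocking it and no conditioned non-collider, so it is open.
Try {BrandLoyalty, PriceTier}:
  P1: blocked at fork node PriceTier ∈ conditioning set.
  P2: blocked at fork node BrandLoyalty ∈ conditioning set.
  P3: blocked at fork node BrandLoyalty ∈ conditioning set.
{BrandLoyalty, PriceTier} contains no descendant of Conversion and blocks every backdoor path.
Every element of {BrandLoyalty, PriceTier} is needed (dropping BrandLoyalty leaves P2 open; dropping PriceTier leaves P1 open), so no proper subset is valid.
Among all size-2 subsets of the eligible variables, only {BrandLoyalty, PriceTier} blocks every backdoor path, so it is the unique smallest valid adjustment set.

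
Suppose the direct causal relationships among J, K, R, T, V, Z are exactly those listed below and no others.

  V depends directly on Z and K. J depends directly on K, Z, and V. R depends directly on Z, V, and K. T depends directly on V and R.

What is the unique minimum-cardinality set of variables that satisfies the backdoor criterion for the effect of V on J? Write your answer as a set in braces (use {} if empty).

Variables eligible for adjustment (non-descendants of V, excluding V and J): {K, Z}.
Backdoor paths from V to J:
  P1: V <- K -> R <- Z -> J
  P2: V <- K -> J
  P3: V <- Z -> R <- K -> J
  P4: V <- Z -> J
The empty set is not sufficient: P2 (V <- K -> J) has no collider blocking it and no conditioned non-collider, so it is open.
Try {K, Z}:
  P1: blocked at fork node K ∈ conditioning set.
  P2: blocked at fork node K ∈ conditioning set.
  P3: blocked at fork node Z ∈ conditioning set.
  P4: blocked at fork node Z ∈ conditioning set.
{K, Z} contains no descendant of V and blocks every backdoor path.
Every element of {K, Z} is needed (dropping K leaves P2 open; dropping Z leaves P4 open), so no proper subset is valid.
Among all size-2 subsets of the eligible variables, only {K, Z} blocks every backdoor path, so it is the unique smallest valid adjustment set.

{K, Z}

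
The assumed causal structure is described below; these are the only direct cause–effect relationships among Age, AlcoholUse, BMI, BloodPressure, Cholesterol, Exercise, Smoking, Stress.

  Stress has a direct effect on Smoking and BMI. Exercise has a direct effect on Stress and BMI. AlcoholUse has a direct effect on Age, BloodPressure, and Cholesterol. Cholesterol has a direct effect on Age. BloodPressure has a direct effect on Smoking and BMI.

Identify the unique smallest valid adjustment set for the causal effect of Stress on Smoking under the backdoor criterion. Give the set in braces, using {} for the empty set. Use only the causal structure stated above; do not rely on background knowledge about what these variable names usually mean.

{}

Variables eligible for adjustment (non-descendants of Stress, excluding Stress and Smoking): {Age, AlcoholUse, BloodPressure, Cholesterol, Exercise}.
Backdoor paths from Stress to Smoking:
  P1: Stress <- Exercise -> BMI <- BloodPressure -> Smoking
Each backdoor path contains an unconditioned collider, so every path is already blocked with the empty conditioning set:
  P1: blocked at collider BMI (neither it nor any descendant is in the conditioning set).
The empty set is therefore the unique smallest valid set.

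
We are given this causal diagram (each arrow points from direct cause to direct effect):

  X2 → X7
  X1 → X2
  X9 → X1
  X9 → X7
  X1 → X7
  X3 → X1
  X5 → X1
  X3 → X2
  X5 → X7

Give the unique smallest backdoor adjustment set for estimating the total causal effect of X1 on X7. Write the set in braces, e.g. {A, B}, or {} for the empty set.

Variables eligible for adjustment (non-descendants of X1, excluding X1 and X7): {X3, X5, X9}.
Backdoor paths from X1 to X7:
  P1: X1 <- X3 -> X2 -> X7
  P2: X1 <- X5 -> X7
  P3: X1 <- X9 -> X7
The empty set is not sufficient: P1 (X1 <- X3 -> X2 -> X7) has no collider blocking it and no conditioned non-collider, so it is open.
Try {X3, X5, X9}:
  P1: blocked at fork node X3 ∈ conditioning set.
  P2: blocked at fork node X5 ∈ conditioning set.
  P3: blocked at fork node X9 ∈ conditioning set.
{X3, X5, X9} contains no descendant of X1 and blocks every backdoor path.
Every element of {X3, X5, X9} is needed (dropping X3 leaves P1 open; dropping X5 leaves P2 open; dropping X9 leaves P3 open), so no proper subset is valid.
Among all size-3 subsets of the eligible variables, only {X3, X5, X9} blocks every backdoor path, so it is the unique smallest valid adjustment set.

{X3, X5, X9}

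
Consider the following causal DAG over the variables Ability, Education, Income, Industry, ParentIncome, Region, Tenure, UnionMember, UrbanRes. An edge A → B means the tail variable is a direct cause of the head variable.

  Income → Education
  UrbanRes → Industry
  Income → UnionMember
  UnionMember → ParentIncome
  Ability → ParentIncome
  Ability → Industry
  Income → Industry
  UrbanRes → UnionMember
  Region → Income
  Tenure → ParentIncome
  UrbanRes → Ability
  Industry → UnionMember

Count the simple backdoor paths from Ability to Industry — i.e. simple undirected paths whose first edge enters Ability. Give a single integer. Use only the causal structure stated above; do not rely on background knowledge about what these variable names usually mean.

3

A backdoor path from Ability to Industry is any simple undirected path whose first edge points into Ability (i.e. leaves Ability via a parent).
Parents of Ability: {UrbanRes}.
Enumerating:
  P1: Ability <- UrbanRes -> Industry
  P2: Ability <- UrbanRes -> UnionMember <- Income -> Industry
  P3: Ability <- UrbanRes -> UnionMember <- Industry
That exhausts the simple backdoor paths. Count: 3.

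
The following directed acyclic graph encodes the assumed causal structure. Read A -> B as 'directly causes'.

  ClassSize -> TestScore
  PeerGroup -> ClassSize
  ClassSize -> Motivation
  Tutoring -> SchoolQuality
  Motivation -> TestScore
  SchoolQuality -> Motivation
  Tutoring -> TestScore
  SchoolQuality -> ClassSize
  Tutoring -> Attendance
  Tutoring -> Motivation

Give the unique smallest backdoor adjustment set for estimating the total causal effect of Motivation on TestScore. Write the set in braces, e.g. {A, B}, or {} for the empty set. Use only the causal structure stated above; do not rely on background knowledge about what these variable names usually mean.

{ClassSize, Tutoring}

Variables eligible for adjustment (non-descendants of Motivation, excluding Motivation and TestScore): {Attendance, ClassSize, PeerGroup, SchoolQuality, Tutoring}.
Backdoor paths from Motivation to TestScore:
  P1: Motivation <- Tutoring -> SchoolQuality -> ClassSize -> TestScore
  P2: Motivation <- Tutoring -> TestScore
  P3: Motivation <- SchoolQuality <- Tutoring -> TestScore
  P4: Motivation <- SchoolQuality -> ClassSize -> TestScore
  P5: Motivation <- ClassSize <- SchoolQuality <- Tutoring -> TestScore
  P6: Motivation <- ClassSize -> TestScore
The empty set is not sufficient: P1 (Motivation <- Tutoring -> SchoolQuality -> ClassSize -> TestScore) has no collider blocking it and no conditioned non-collider, so it is open.
Try {ClassSize, Tutoring}:
  P1: blocked at fork node Tutoring ∈ conditioning set.
  P2: blocked at fork node Tutoring ∈ conditioning set.
  P3: blocked at fork node Tutoring ∈ conditioning set.
  P4: blocked at chain node ClassSize ∈ conditioning set.
  P5: blocked at chain node ClassSize ∈ conditioning set.
  P6: blocked at fork node ClassSize ∈ conditioning set.
{ClassSize, Tutoring} contains no descendant of Motivation and blocks every backdoor path.
Every element of {ClassSize, Tutoring} is needed (dropping ClassSize leaves P4 open; dropping Tutoring leaves P2 open), so no proper subset is valid.
Among all size-2 subsets of the eligible variables, only {ClassSize, Tutoring} blocks every backdoor path, so it is the unique smallest valid adjustment set.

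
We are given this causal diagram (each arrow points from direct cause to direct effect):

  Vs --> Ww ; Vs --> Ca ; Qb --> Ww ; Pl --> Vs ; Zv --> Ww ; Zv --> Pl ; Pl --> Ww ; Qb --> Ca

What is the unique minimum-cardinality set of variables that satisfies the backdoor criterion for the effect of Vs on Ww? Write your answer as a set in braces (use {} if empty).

Variables eligible for adjustment (non-descendants of Vs, excluding Vs and Ww): {Pl, Qb, Zv}.
Backdoor paths from Vs to Ww:
  P1: Vs <- Pl <- Zv -> Ww
  P2: Vs <- Pl -> Ww
The empty set is not sufficient: P1 (Vs <- Pl <- Zv -> Ww) has no collider blocking it and no conditioned non-collider, so it is open.
Try {Pl}:
  P1: blocked at chain node Pl ∈ conditioning set.
  P2: blocked at fork node Pl ∈ conditioning set.
{Pl} contains no descendant of Vs and blocks every backdoor path.
No other singleton works — e.g. {Zv} leaves P2 open — so {Pl} is the unique smallest valid adjustment set.

{Pl}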